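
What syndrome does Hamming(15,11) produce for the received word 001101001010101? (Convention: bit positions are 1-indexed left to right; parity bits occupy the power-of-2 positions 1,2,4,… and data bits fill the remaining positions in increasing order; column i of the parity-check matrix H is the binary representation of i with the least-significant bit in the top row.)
Syndrome s = H · r^T (mod 2), r = 001101001010101:
  s[0] = (101010101010101)·(001101001010101) mod 2 = 0+0+1+0+0+0+0+0+1+0+1+0+1+0+1 mod 2 = 1
  s[1] = (011001100110011)·(001101001010101) mod 2 = 0+0+1+0+0+1+0+0+0+0+1+0+0+0+1 mod 2 = 0
  s[2] = (000111100001111)·(001101001010101) mod 2 = 0+0+0+1+0+1+0+0+0+0+0+0+1+0+1 mod 2 = 0
  s[3] = (000000011111111)·(001101001010101) mod 2 = 0+0+0+0+0+0+0+0+1+0+1+0+1+0+1 mod 2 = 0
Syndrome = 1000
Non-zero syndrome: error at position 1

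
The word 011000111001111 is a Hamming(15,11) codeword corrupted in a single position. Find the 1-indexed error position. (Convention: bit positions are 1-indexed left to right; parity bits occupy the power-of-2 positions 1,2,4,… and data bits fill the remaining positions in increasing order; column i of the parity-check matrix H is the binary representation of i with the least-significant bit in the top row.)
Syndrome s = H · r^T (mod 2), r = 011000111001111:
  s[0] = (101010101010101)·(011000111001111) mod 2 = 0+0+1+0+0+0+1+0+1+0+0+0+1+0+1 mod 2 = 1
  s[1] = (011001100110011)·(011000111001111) mod 2 = 0+1+1+0+0+0+1+0+0+0+0+0+0+1+1 mod 2 = 1
  s[2] = (000111100001111)·(011000111001111) mod 2 = 0+0+0+0+0+0+1+0+0+0+0+1+1+1+1 mod 2 = 1
  s[3] = (000000011111111)·(011000111001111) mod 2 = 0+0+0+0+0+0+0+1+1+0+0+1+1+1+1 mod 2 = 0
Syndrome = 1110
Column i of H is the binary representation of i, so the syndrome is the binary index of the flipped bit.
Read s = 1110 with s[0] as LSB: 1·2^0 + 1·2^1 + 1·2^2 + 0·2^3 = 7.
Error is at bit position 7.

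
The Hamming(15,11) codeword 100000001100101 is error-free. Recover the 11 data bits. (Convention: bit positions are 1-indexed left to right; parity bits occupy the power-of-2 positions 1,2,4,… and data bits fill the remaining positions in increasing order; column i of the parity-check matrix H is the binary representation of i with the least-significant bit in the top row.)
Parity bits occupy power-of-2 positions; data bits are at positions {3,5,6,7,9,10,11,12,13,14,15} (1-indexed).
Extract: c[3]=0 c[5]=0 c[6]=0 c[7]=0 c[9]=1 c[10]=1 c[11]=0 c[12]=0 c[13]=1 c[14]=0 c[15]=1
Data = 00001100101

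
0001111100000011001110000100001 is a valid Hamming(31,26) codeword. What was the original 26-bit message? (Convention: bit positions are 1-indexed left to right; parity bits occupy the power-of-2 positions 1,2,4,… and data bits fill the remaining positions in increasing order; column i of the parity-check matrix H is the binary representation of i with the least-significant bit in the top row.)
Parity bits occupy power-of-2 positions; data bits are at positions {3,5,6,7,9,10,11,12,13,14,15,17,18,19,20,21,22,23,24,25,26,27,28,29,30,31} (1-indexed).
Extract: c[3]=0 c[5]=1 c[6]=1 c[7]=1 c[9]=0 c[10]=0 c[11]=0 c[12]=0 c[13]=0 c[14]=0 c[15]=1 c[17]=0 c[18]=0 c[19]=1 c[20]=1 c[21]=1 c[22]=0 c[23]=0 c[24]=0 c[25]=0 c[26]=1 c[27]=0 c[28]=0 c[29]=0 c[30]=0 c[31]=1
Data = 01110000001001110000100001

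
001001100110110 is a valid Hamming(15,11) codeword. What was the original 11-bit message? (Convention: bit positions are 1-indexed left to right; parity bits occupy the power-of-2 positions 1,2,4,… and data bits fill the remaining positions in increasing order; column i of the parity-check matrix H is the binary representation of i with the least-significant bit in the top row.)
Parity bits occupy power-of-2 positions; data bits are at positions {3,5,6,7,9,10,11,12,13,14,15} (1-indexed).
Extract: c[3]=1 c[5]=0 c[6]=1 c[7]=1 c[9]=0 c[10]=1 c[11]=1 c[12]=0 c[13]=1 c[14]=1 c[15]=0
Data = 10110110110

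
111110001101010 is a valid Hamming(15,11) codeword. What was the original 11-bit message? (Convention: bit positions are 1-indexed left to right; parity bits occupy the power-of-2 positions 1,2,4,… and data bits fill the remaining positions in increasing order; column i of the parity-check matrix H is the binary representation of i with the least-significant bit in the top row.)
Parity bits occupy power-of-2 positions; data bits are at positions {3,5,6,7,9,10,11,12,13,14,15} (1-indexed).
Extract: c[3]=1 c[5]=1 c[6]=0 c[7]=0 c[9]=1 c[10]=1 c[11]=0 c[12]=1 c[13]=0 c[14]=1 c[15]=0
Data = 11001101010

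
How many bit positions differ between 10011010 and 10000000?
XOR = 00011010, count of 1s = 3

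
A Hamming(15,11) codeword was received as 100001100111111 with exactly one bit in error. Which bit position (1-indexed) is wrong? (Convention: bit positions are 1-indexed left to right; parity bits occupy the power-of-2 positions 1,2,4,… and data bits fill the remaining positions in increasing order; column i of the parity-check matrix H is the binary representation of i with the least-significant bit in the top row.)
Syndrome s = H · r^T (mod 2), r = 100001100111111:
  s[0] = (101010101010101)·(100001100111111) mod 2 = 1+0+0+0+0+0+1+0+0+0+1+0+1+0+1 mod 2 = 1
  s[1] = (011001100110011)·(100001100111111) mod 2 = 0+0+0+0+0+1+1+0+0+1+1+0+0+1+1 mod 2 = 0
  s[2] = (000111100001111)·(100001100111111) mod 2 = 0+0+0+0+0+1+1+0+0+0+0+1+1+1+1 mod 2 = 0
  s[3] = (000000011111111)·(100001100111111) mod 2 = 0+0+0+0+0+0+0+0+0+1+1+1+1+1+1 mod 2 = 0
Syndrome = 1000
Column i of H is the binary representation of i, so the syndrome is the binary index of the flipped bit.
Read s = 1000 with s[0] as LSB: 1·2^0 + 0·2^1 + 0·2^2 + 0·2^3 = 1.
Error is at bit position 1.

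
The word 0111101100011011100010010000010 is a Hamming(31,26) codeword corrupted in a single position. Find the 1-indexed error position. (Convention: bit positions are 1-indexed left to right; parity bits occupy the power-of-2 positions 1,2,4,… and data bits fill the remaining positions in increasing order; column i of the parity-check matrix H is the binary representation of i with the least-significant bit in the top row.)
Syndrome s = H · r^T (mod 2), r = 0111101100011011100010010000010:
  s[0] = (1010101010101010101010101010101)·(0111101100011011100010010000010) mod 2 = 0+0+1+0+1+0+1+0+0+0+0+0+1+0+1+0+1+0+0+0+1+0+0+0+0+0+0+0+0+0+0 mod 2 = 1
  s[1] = (0110011001100110011001100110011)·(0111101100011011100010010000010) mod 2 = 0+1+1+0+0+0+1+0+0+0+0+0+0+0+1+0+0+0+0+0+0+0+0+0+0+0+0+0+0+1+0 mod 2 = 1
  s[2] = (0001111000011110000111100001111)·(0111101100011011100010010000010) mod 2 = 0+0+0+1+1+0+1+0+0+0+0+1+1+0+1+0+0+0+0+0+1+0+0+0+0+0+0+0+0+1+0 mod 2 = 0
  s[3] = (0000000111111110000000011111111)·(0111101100011011100010010000010) mod 2 = 0+0+0+0+0+0+0+1+0+0+0+1+1+0+1+0+0+0+0+0+0+0+0+1+0+0+0+0+0+1+0 mod 2 = 0
  s[4] = (0000000000000001111111111111111)·(0111101100011011100010010000010) mod 2 = 0+0+0+0+0+0+0+0+0+0+0+0+0+0+0+1+1+0+0+0+1+0+0+1+0+0+0+0+0+1+0 mod 2 = 1
Syndrome = 11001
Column i of H is the binary representation of i, so the syndrome is the binary index of the flipped bit.
Read s = 11001 with s[0] as LSB: 1·2^0 + 1·2^1 + 0·2^2 + 0·2^3 + 1·2^4 = 19.
Error is at bit position 19.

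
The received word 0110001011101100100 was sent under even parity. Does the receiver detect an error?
Sum of received bits: 0+1+1+0+0+0+1+0+1+1+1+0+1+1+0+0+1+0+0 = 9; 9 mod 2 = 1. Result is 1 ≠ 0 → error detected.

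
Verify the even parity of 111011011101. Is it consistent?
Sum of all bits: 1+1+1+0+1+1+0+1+1+1+0+1 = 9; 9 mod 2 = 1. Result is 1 → parity error detected.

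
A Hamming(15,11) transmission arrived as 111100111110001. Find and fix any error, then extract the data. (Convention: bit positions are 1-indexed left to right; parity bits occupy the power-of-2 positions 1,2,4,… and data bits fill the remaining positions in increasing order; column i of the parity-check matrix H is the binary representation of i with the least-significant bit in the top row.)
Syndrome s = H · r^T (mod 2), r = 111100111110001:
  s[0] = (101010101010101)·(111100111110001) mod 2 = 1+0+1+0+0+0+1+0+1+0+1+0+0+0+1 mod 2 = 0
  s[1] = (011001100110011)·(111100111110001) mod 2 = 0+1+1+0+0+0+1+0+0+1+1+0+0+0+1 mod 2 = 0
  s[2] = (000111100001111)·(111100111110001) mod 2 = 0+0+0+1+0+0+1+0+0+0+0+0+0+0+1 mod 2 = 1
  s[3] = (000000011111111)·(111100111110001) mod 2 = 0+0+0+0+0+0+0+1+1+1+1+0+0+0+1 mod 2 = 1
Syndrome = 0011
Column 12 of H equals this syndrome → error at bit 12 (1-indexed).
Flip bit 12: 111100111110001 → 111100111111001
Extract data bits at positions {3,5,6,7,9,10,11,12,13,14,15}: 10011111001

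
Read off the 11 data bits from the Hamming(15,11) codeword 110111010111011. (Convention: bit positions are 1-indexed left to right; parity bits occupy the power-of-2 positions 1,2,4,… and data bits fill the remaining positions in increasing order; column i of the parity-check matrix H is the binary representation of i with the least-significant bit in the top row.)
Parity bits occupy power-of-2 positions; data bits are at positions {3,5,6,7,9,10,11,12,13,14,15} (1-indexed).
Extract: c[3]=0 c[5]=1 c[6]=1 c[7]=0 c[9]=0 c[10]=1 c[11]=1 c[12]=1 c[13]=0 c[14]=1 c[15]=1
Data = 01100111011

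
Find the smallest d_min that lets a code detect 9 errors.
Detecting e errors requires d_min ≥ e + 1 = 9 + 1 = 10.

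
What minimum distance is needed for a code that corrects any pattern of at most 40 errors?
Correcting t errors requires d_min ≥ 2t + 1 = 2·40 + 1 = 81.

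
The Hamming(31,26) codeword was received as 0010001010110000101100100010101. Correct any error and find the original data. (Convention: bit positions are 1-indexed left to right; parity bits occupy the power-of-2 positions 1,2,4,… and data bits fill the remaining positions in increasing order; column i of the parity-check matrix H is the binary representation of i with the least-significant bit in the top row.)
Syndrome s = H · r^T (mod 2), r = 0010001010110000101100100010101:
  s[0] = (1010101010101010101010101010101)·(0010001010110000101100100010101) mod 2 = 0+0+1+0+0+0+1+0+1+0+1+0+0+0+0+0+1+0+1+0+0+0+1+0+0+0+1+0+1+0+1 mod 2 = 0
  s[1] = (0110011001100110011001100110011)·(0010001010110000101100100010101) mod 2 = 0+0+1+0+0+0+1+0+0+0+1+0+0+0+0+0+0+0+1+0+0+0+1+0+0+0+1+0+0+0+1 mod 2 = 1
  s[2] = (0001111000011110000111100001111)·(0010001010110000101100100010101) mod 2 = 0+0+0+0+0+0+1+0+0+0+0+1+0+0+0+0+0+0+0+1+0+0+1+0+0+0+0+0+1+0+1 mod 2 = 0
  s[3] = (0000000111111110000000011111111)·(0010001010110000101100100010101) mod 2 = 0+0+0+0+0+0+0+0+1+0+1+1+0+0+0+0+0+0+0+0+0+0+0+0+0+0+1+0+1+0+1 mod 2 = 0
  s[4] = (0000000000000001111111111111111)·(0010001010110000101100100010101) mod 2 = 0+0+0+0+0+0+0+0+0+0+0+0+0+0+0+0+1+0+1+1+0+0+1+0+0+0+1+0+1+0+1 mod 2 = 1
Syndrome = 01001
Column 18 of H equals this syndrome → error at bit 18 (1-indexed).
Flip bit 18: 0010001010110000101100100010101 → 0010001010110000111100100010101
Extract data bits at positions {3,5,6,7,9,10,11,12,13,14,15,17,18,19,20,21,22,23,24,25,26,27,28,29,30,31}: 10011011000111100100010101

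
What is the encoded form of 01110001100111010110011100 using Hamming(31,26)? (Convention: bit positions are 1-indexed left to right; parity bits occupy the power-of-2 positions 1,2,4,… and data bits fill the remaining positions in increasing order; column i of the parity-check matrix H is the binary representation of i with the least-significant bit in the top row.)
Codeword c = d · G (mod 2), d = 01110001100111010110011100:
  c[0] = d·G[:,0] = (01110001100111010110011100)·(11011010101101010101010101) mod 2 = 0+1+0+1+0+0+0+0+1+0+0+1+0+1+0+1+0+1+0+0+0+1+0+1+0+0 mod 2 = 1
  c[1] = d·G[:,1] = (01110001100111010110011100)·(10110110011011001100110011) mod 2 = 0+0+1+1+0+0+0+0+0+0+0+0+1+1+0+0+0+1+0+0+0+1+0+0+0+0 mod 2 = 0
  c[2] = d·G[:,2] = (01110001100111010110011100)·(10000000000000000000000000) mod 2 = 0+0+0+0+0+0+0+0+0+0+0+0+0+0+0+0+0+0+0+0+0+0+0+0+0+0 mod 2 = 0
  c[3] = d·G[:,3] = (01110001100111010110011100)·(01110001111000111100001111) mod 2 = 0+1+1+1+0+0+0+1+1+0+0+0+0+0+0+1+0+1+0+0+0+0+1+1+0+0 mod 2 = 1
  c[4] = d·G[:,4] = (01110001100111010110011100)·(01000000000000000000000000) mod 2 = 0+1+0+0+0+0+0+0+0+0+0+0+0+0+0+0+0+0+0+0+0+0+0+0+0+0 mod 2 = 1
  c[5] = d·G[:,5] = (01110001100111010110011100)·(00100000000000000000000000) mod 2 = 0+0+1+0+0+0+0+0+0+0+0+0+0+0+0+0+0+0+0+0+0+0+0+0+0+0 mod 2 = 1
  c[6] = d·G[:,6] = (01110001100111010110011100)·(00010000000000000000000000) mod 2 = 0+0+0+1+0+0+0+0+0+0+0+0+0+0+0+0+0+0+0+0+0+0+0+0+0+0 mod 2 = 1
  c[7] = d·G[:,7] = (01110001100111010110011100)·(00001111111000000011111111) mod 2 = 0+0+0+0+0+0+0+1+1+0+0+0+0+0+0+0+0+0+1+0+0+1+1+1+0+0 mod 2 = 0
  c[8] = d·G[:,8] = (01110001100111010110011100)·(00001000000000000000000000) mod 2 = 0+0+0+0+0+0+0+0+0+0+0+0+0+0+0+0+0+0+0+0+0+0+0+0+0+0 mod 2 = 0
  c[9] = d·G[:,9] = (01110001100111010110011100)·(00000100000000000000000000) mod 2 = 0+0+0+0+0+0+0+0+0+0+0+0+0+0+0+0+0+0+0+0+0+0+0+0+0+0 mod 2 = 0
  c[10] = d·G[:,10] = (01110001100111010110011100)·(00000010000000000000000000) mod 2 = 0+0+0+0+0+0+0+0+0+0+0+0+0+0+0+0+0+0+0+0+0+0+0+0+0+0 mod 2 = 0
  c[11] = d·G[:,11] = (01110001100111010110011100)·(00000001000000000000000000) mod 2 = 0+0+0+0+0+0+0+1+0+0+0+0+0+0+0+0+0+0+0+0+0+0+0+0+0+0 mod 2 = 1
  c[12] = d·G[:,12] = (01110001100111010110011100)·(00000000100000000000000000) mod 2 = 0+0+0+0+0+0+0+0+1+0+0+0+0+0+0+0+0+0+0+0+0+0+0+0+0+0 mod 2 = 1
  c[13] = d·G[:,13] = (01110001100111010110011100)·(00000000010000000000000000) mod 2 = 0+0+0+0+0+0+0+0+0+0+0+0+0+0+0+0+0+0+0+0+0+0+0+0+0+0 mod 2 = 0
  c[14] = d·G[:,14] = (01110001100111010110011100)·(00000000001000000000000000) mod 2 = 0+0+0+0+0+0+0+0+0+0+0+0+0+0+0+0+0+0+0+0+0+0+0+0+0+0 mod 2 = 0
  c[15] = d·G[:,15] = (01110001100111010110011100)·(00000000000111111111111111) mod 2 = 0+0+0+0+0+0+0+0+0+0+0+1+1+1+0+1+0+1+1+0+0+1+1+1+0+0 mod 2 = 1
  c[16] = d·G[:,16] = (01110001100111010110011100)·(00000000000100000000000000) mod 2 = 0+0+0+0+0+0+0+0+0+0+0+1+0+0+0+0+0+0+0+0+0+0+0+0+0+0 mod 2 = 1
  c[17] = d·G[:,17] = (01110001100111010110011100)·(00000000000010000000000000) mod 2 = 0+0+0+0+0+0+0+0+0+0+0+0+1+0+0+0+0+0+0+0+0+0+0+0+0+0 mod 2 = 1
  c[18] = d·G[:,18] = (01110001100111010110011100)·(00000000000001000000000000) mod 2 = 0+0+0+0+0+0+0+0+0+0+0+0+0+1+0+0+0+0+0+0+0+0+0+0+0+0 mod 2 = 1
  c[19] = d·G[:,19] = (01110001100111010110011100)·(00000000000000100000000000) mod 2 = 0+0+0+0+0+0+0+0+0+0+0+0+0+0+0+0+0+0+0+0+0+0+0+0+0+0 mod 2 = 0
  c[20] = d·G[:,20] = (01110001100111010110011100)·(00000000000000010000000000) mod 2 = 0+0+0+0+0+0+0+0+0+0+0+0+0+0+0+1+0+0+0+0+0+0+0+0+0+0 mod 2 = 1
  c[21] = d·G[:,21] = (01110001100111010110011100)·(00000000000000001000000000) mod 2 = 0+0+0+0+0+0+0+0+0+0+0+0+0+0+0+0+0+0+0+0+0+0+0+0+0+0 mod 2 = 0
  c[22] = d·G[:,22] = (01110001100111010110011100)·(00000000000000000100000000) mod 2 = 0+0+0+0+0+0+0+0+0+0+0+0+0+0+0+0+0+1+0+0+0+0+0+0+0+0 mod 2 = 1
  c[23] = d·G[:,23] = (01110001100111010110011100)·(00000000000000000010000000) mod 2 = 0+0+0+0+0+0+0+0+0+0+0+0+0+0+0+0+0+0+1+0+0+0+0+0+0+0 mod 2 = 1
  c[24] = d·G[:,24] = (01110001100111010110011100)·(00000000000000000001000000) mod 2 = 0+0+0+0+0+0+0+0+0+0+0+0+0+0+0+0+0+0+0+0+0+0+0+0+0+0 mod 2 = 0
  c[25] = d·G[:,25] = (01110001100111010110011100)·(00000000000000000000100000) mod 2 = 0+0+0+0+0+0+0+0+0+0+0+0+0+0+0+0+0+0+0+0+0+0+0+0+0+0 mod 2 = 0
  c[26] = d·G[:,26] = (01110001100111010110011100)·(00000000000000000000010000) mod 2 = 0+0+0+0+0+0+0+0+0+0+0+0+0+0+0+0+0+0+0+0+0+1+0+0+0+0 mod 2 = 1
  c[27] = d·G[:,27] = (01110001100111010110011100)·(00000000000000000000001000) mod 2 = 0+0+0+0+0+0+0+0+0+0+0+0+0+0+0+0+0+0+0+0+0+0+1+0+0+0 mod 2 = 1
  c[28] = d·G[:,28] = (01110001100111010110011100)·(00000000000000000000000100) mod 2 = 0+0+0+0+0+0+0+0+0+0+0+0+0+0+0+0+0+0+0+0+0+0+0+1+0+0 mod 2 = 1
  c[29] = d·G[:,29] = (01110001100111010110011100)·(00000000000000000000000010) mod 2 = 0+0+0+0+0+0+0+0+0+0+0+0+0+0+0+0+0+0+0+0+0+0+0+0+0+0 mod 2 = 0
  c[30] = d·G[:,30] = (01110001100111010110011100)·(00000000000000000000000001) mod 2 = 0+0+0+0+0+0+0+0+0+0+0+0+0+0+0+0+0+0+0+0+0+0+0+0+0+0 mod 2 = 0
Codeword = 1001111000011001111010110011100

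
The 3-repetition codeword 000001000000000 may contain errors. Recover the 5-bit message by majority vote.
Split into 3-bit blocks and majority-vote each:
  block 1 = 000: 0 ones, 3 zeros → 0
  block 2 = 001: 1 ones, 2 zeros → 0
  block 3 = 000: 0 ones, 3 zeros → 0
  block 4 = 000: 0 ones, 3 zeros → 0
  block 5 = 000: 0 ones, 3 zeros → 0
Decoded = 00000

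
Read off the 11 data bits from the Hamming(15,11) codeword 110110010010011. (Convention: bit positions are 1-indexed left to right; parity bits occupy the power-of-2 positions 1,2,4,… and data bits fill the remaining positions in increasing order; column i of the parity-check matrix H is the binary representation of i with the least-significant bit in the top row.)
Parity bits occupy power-of-2 positions; data bits are at positions {3,5,6,7,9,10,11,12,13,14,15} (1-indexed).
Extract: c[3]=0 c[5]=1 c[6]=0 c[7]=0 c[9]=0 c[10]=0 c[11]=1 c[12]=0 c[13]=0 c[14]=1 c[15]=1
Data = 01000010011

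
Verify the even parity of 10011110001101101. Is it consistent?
Sum of all bits: 1+0+0+1+1+1+1+0+0+0+1+1+0+1+1+0+1 = 10; 10 mod 2 = 0. Result is 0 → valid parity.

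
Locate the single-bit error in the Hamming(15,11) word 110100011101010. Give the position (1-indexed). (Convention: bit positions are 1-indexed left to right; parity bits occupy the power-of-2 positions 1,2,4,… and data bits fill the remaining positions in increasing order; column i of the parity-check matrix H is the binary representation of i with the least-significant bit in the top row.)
Syndrome s = H · r^T (mod 2), r = 110100011101010:
  s[0] = (101010101010101)·(110100011101010) mod 2 = 1+0+0+0+0+0+0+0+1+0+0+0+0+0+0 mod 2 = 0
  s[1] = (011001100110011)·(110100011101010) mod 2 = 0+1+0+0+0+0+0+0+0+1+0+0+0+1+0 mod 2 = 1
  s[2] = (000111100001111)·(110100011101010) mod 2 = 0+0+0+1+0+0+0+0+0+0+0+1+0+1+0 mod 2 = 1
  s[3] = (000000011111111)·(110100011101010) mod 2 = 0+0+0+0+0+0+0+1+1+1+0+1+0+1+0 mod 2 = 1
Syndrome = 0111
Column i of H is the binary representation of i, so the syndrome is the binary index of the flipped bit.
Read s = 0111 with s[0] as LSB: 0·2^0 + 1·2^1 + 1·2^2 + 1·2^3 = 14.
Error is at bit position 14.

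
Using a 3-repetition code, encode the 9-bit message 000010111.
Repeat each bit 3× and concatenate:
0→000  0→000  0→000  0→000  1→111  0→000  1→111  1→111  1→111
Codeword = 000000000000111000111111111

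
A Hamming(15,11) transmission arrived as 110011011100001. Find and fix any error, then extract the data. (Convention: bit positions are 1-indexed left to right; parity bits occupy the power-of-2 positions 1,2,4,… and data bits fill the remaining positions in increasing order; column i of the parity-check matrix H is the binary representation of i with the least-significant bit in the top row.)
Syndrome s = H · r^T (mod 2), r = 110011011100001:
  s[0] = (101010101010101)·(110011011100001) mod 2 = 1+0+0+0+1+0+0+0+1+0+0+0+0+0+1 mod 2 = 0
  s[1] = (011001100110011)·(110011011100001) mod 2 = 0+1+0+0+0+1+0+0+0+1+0+0+0+0+1 mod 2 = 0
  s[2] = (000111100001111)·(110011011100001) mod 2 = 0+0+0+0+1+1+0+0+0+0+0+0+0+0+1 mod 2 = 1
  s[3] = (000000011111111)·(110011011100001) mod 2 = 0+0+0+0+0+0+0+1+1+1+0+0+0+0+1 mod 2 = 0
Syndrome = 0010
Column 4 of H equals this syndrome → error at bit 4 (1-indexed).
Flip bit 4: 110011011100001 → 110111011100001
Extract data bits at positions {3,5,6,7,9,10,11,12,13,14,15}: 01101100001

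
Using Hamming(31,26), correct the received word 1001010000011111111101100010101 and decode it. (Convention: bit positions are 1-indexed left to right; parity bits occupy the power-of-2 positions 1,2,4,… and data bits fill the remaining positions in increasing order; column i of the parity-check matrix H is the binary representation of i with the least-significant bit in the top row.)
Syndrome s = H · r^T (mod 2), r = 1001010000011111111101100010101:
  s[0] = (1010101010101010101010101010101)·(1001010000011111111101100010101) mod 2 = 1+0+0+0+0+0+0+0+0+0+0+0+1+0+1+0+1+0+1+0+0+0+1+0+0+0+1+0+1+0+1 mod 2 = 1
  s[1] = (0110011001100110011001100110011)·(1001010000011111111101100010101) mod 2 = 0+0+0+0+0+1+0+0+0+0+0+0+0+1+1+0+0+1+1+0+0+1+1+0+0+0+1+0+0+0+1 mod 2 = 1
  s[2] = (0001111000011110000111100001111)·(1001010000011111111101100010101) mod 2 = 0+0+0+1+0+1+0+0+0+0+0+1+1+1+1+0+0+0+0+1+0+1+1+0+0+0+0+0+1+0+1 mod 2 = 1
  s[3] = (0000000111111110000000011111111)·(1001010000011111111101100010101) mod 2 = 0+0+0+0+0+0+0+0+0+0+0+1+1+1+1+0+0+0+0+0+0+0+0+0+0+0+1+0+1+0+1 mod 2 = 1
  s[4] = (0000000000000001111111111111111)·(1001010000011111111101100010101) mod 2 = 0+0+0+0+0+0+0+0+0+0+0+0+0+0+0+1+1+1+1+1+0+1+1+0+0+0+1+0+1+0+1 mod 2 = 0
Syndrome = 11110
Column 15 of H equals this syndrome → error at bit 15 (1-indexed).
Flip bit 15: 1001010000011111111101100010101 → 1001010000011101111101100010101
Extract data bits at positions {3,5,6,7,9,10,11,12,13,14,15,17,18,19,20,21,22,23,24,25,26,27,28,29,30,31}: 00100001110111101100010101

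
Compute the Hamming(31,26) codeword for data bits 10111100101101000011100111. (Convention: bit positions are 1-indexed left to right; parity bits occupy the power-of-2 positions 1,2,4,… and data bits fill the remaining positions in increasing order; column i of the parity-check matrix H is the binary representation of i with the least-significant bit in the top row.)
Codeword c = d · G (mod 2), d = 10111100101101000011100111:
  c[0] = d·G[:,0] = (10111100101101000011100111)·(11011010101101010101010101) mod 2 = 1+0+0+1+1+0+0+0+1+0+1+1+0+1+0+0+0+0+0+1+0+0+0+1+0+1 mod 2 = 0
  c[1] = d·G[:,1] = (10111100101101000011100111)·(10110110011011001100110011) mod 2 = 1+0+1+1+0+1+0+0+0+0+1+0+0+1+0+0+0+0+0+0+1+0+0+0+1+1 mod 2 = 1
  c[2] = d·G[:,2] = (10111100101101000011100111)·(10000000000000000000000000) mod 2 = 1+0+0+0+0+0+0+0+0+0+0+0+0+0+0+0+0+0+0+0+0+0+0+0+0+0 mod 2 = 1
  c[3] = d·G[:,3] = (10111100101101000011100111)·(01110001111000111100001111) mod 2 = 0+0+1+1+0+0+0+0+1+0+1+0+0+0+0+0+0+0+0+0+0+0+0+1+1+1 mod 2 = 1
  c[4] = d·G[:,4] = (10111100101101000011100111)·(01000000000000000000000000) mod 2 = 0+0+0+0+0+0+0+0+0+0+0+0+0+0+0+0+0+0+0+0+0+0+0+0+0+0 mod 2 = 0
  c[5] = d·G[:,5] = (10111100101101000011100111)·(00100000000000000000000000) mod 2 = 0+0+1+0+0+0+0+0+0+0+0+0+0+0+0+0+0+0+0+0+0+0+0+0+0+0 mod 2 = 1
  c[6] = d·G[:,6] = (10111100101101000011100111)·(00010000000000000000000000) mod 2 = 0+0+0+1+0+0+0+0+0+0+0+0+0+0+0+0+0+0+0+0+0+0+0+0+0+0 mod 2 = 1
  c[7] = d·G[:,7] = (10111100101101000011100111)·(00001111111000000011111111) mod 2 = 0+0+0+0+1+1+0+0+1+0+1+0+0+0+0+0+0+0+1+1+1+0+0+1+1+1 mod 2 = 0
  c[8] = d·G[:,8] = (10111100101101000011100111)·(00001000000000000000000000) mod 2 = 0+0+0+0+1+0+0+0+0+0+0+0+0+0+0+0+0+0+0+0+0+0+0+0+0+0 mod 2 = 1
  c[9] = d·G[:,9] = (10111100101101000011100111)·(00000100000000000000000000) mod 2 = 0+0+0+0+0+1+0+0+0+0+0+0+0+0+0+0+0+0+0+0+0+0+0+0+0+0 mod 2 = 1
  c[10] = d·G[:,10] = (10111100101101000011100111)·(00000010000000000000000000) mod 2 = 0+0+0+0+0+0+0+0+0+0+0+0+0+0+0+0+0+0+0+0+0+0+0+0+0+0 mod 2 = 0
  c[11] = d·G[:,11] = (10111100101101000011100111)·(00000001000000000000000000) mod 2 = 0+0+0+0+0+0+0+0+0+0+0+0+0+0+0+0+0+0+0+0+0+0+0+0+0+0 mod 2 = 0
  c[12] = d·G[:,12] = (10111100101101000011100111)·(00000000100000000000000000) mod 2 = 0+0+0+0+0+0+0+0+1+0+0+0+0+0+0+0+0+0+0+0+0+0+0+0+0+0 mod 2 = 1
  c[13] = d·G[:,13] = (10111100101101000011100111)·(00000000010000000000000000) mod 2 = 0+0+0+0+0+0+0+0+0+0+0+0+0+0+0+0+0+0+0+0+0+0+0+0+0+0 mod 2 = 0
  c[14] = d·G[:,14] = (10111100101101000011100111)·(00000000001000000000000000) mod 2 = 0+0+0+0+0+0+0+0+0+0+1+0+0+0+0+0+0+0+0+0+0+0+0+0+0+0 mod 2 = 1
  c[15] = d·G[:,15] = (10111100101101000011100111)·(00000000000111111111111111) mod 2 = 0+0+0+0+0+0+0+0+0+0+0+1+0+1+0+0+0+0+1+1+1+0+0+1+1+1 mod 2 = 0
  c[16] = d·G[:,16] = (10111100101101000011100111)·(00000000000100000000000000) mod 2 = 0+0+0+0+0+0+0+0+0+0+0+1+0+0+0+0+0+0+0+0+0+0+0+0+0+0 mod 2 = 1
  c[17] = d·G[:,17] = (10111100101101000011100111)·(00000000000010000000000000) mod 2 = 0+0+0+0+0+0+0+0+0+0+0+0+0+0+0+0+0+0+0+0+0+0+0+0+0+0 mod 2 = 0
  c[18] = d·G[:,18] = (10111100101101000011100111)·(00000000000001000000000000) mod 2 = 0+0+0+0+0+0+0+0+0+0+0+0+0+1+0+0+0+0+0+0+0+0+0+0+0+0 mod 2 = 1
  c[19] = d·G[:,19] = (10111100101101000011100111)·(00000000000000100000000000) mod 2 = 0+0+0+0+0+0+0+0+0+0+0+0+0+0+0+0+0+0+0+0+0+0+0+0+0+0 mod 2 = 0
  c[20] = d·G[:,20] = (10111100101101000011100111)·(00000000000000010000000000) mod 2 = 0+0+0+0+0+0+0+0+0+0+0+0+0+0+0+0+0+0+0+0+0+0+0+0+0+0 mod 2 = 0
  c[21] = d·G[:,21] = (10111100101101000011100111)·(00000000000000001000000000) mod 2 = 0+0+0+0+0+0+0+0+0+0+0+0+0+0+0+0+0+0+0+0+0+0+0+0+0+0 mod 2 = 0
  c[22] = d·G[:,22] = (10111100101101000011100111)·(00000000000000000100000000) mod 2 = 0+0+0+0+0+0+0+0+0+0+0+0+0+0+0+0+0+0+0+0+0+0+0+0+0+0 mod 2 = 0
  c[23] = d·G[:,23] = (10111100101101000011100111)·(00000000000000000010000000) mod 2 = 0+0+0+0+0+0+0+0+0+0+0+0+0+0+0+0+0+0+1+0+0+0+0+0+0+0 mod 2 = 1
  c[24] = d·G[:,24] = (10111100101101000011100111)·(00000000000000000001000000) mod 2 = 0+0+0+0+0+0+0+0+0+0+0+0+0+0+0+0+0+0+0+1+0+0+0+0+0+0 mod 2 = 1
  c[25] = d·G[:,25] = (10111100101101000011100111)·(00000000000000000000100000) mod 2 = 0+0+0+0+0+0+0+0+0+0+0+0+0+0+0+0+0+0+0+0+1+0+0+0+0+0 mod 2 = 1
  c[26] = d·G[:,26] = (10111100101101000011100111)·(00000000000000000000010000) mod 2 = 0+0+0+0+0+0+0+0+0+0+0+0+0+0+0+0+0+0+0+0+0+0+0+0+0+0 mod 2 = 0
  c[27] = d·G[:,27] = (10111100101101000011100111)·(00000000000000000000001000) mod 2 = 0+0+0+0+0+0+0+0+0+0+0+0+0+0+0+0+0+0+0+0+0+0+0+0+0+0 mod 2 = 0
  c[28] = d·G[:,28] = (10111100101101000011100111)·(00000000000000000000000100) mod 2 = 0+0+0+0+0+0+0+0+0+0+0+0+0+0+0+0+0+0+0+0+0+0+0+1+0+0 mod 2 = 1
  c[29] = d·G[:,29] = (10111100101101000011100111)·(00000000000000000000000010) mod 2 = 0+0+0+0+0+0+0+0+0+0+0+0+0+0+0+0+0+0+0+0+0+0+0+0+1+0 mod 2 = 1
  c[30] = d·G[:,30] = (10111100101101000011100111)·(00000000000000000000000001) mod 2 = 0+0+0+0+0+0+0+0+0+0+0+0+0+0+0+0+0+0+0+0+0+0+0+0+0+1 mod 2 = 1
Codeword = 0111011011001010101000011100111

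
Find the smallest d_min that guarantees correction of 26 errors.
Correcting t errors requires d_min ≥ 2t + 1 = 2·26 + 1 = 53.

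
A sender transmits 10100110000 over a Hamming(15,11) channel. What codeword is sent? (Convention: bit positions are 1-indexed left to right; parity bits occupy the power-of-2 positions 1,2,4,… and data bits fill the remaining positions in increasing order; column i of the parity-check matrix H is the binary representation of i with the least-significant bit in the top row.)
Codeword c = d · G (mod 2), d = 10100110000:
  c[0] = d·G[:,0] = (10100110000)·(11011010101) mod 2 = 1+0+0+0+0+0+1+0+0+0+0 mod 2 = 0
  c[1] = d·G[:,1] = (10100110000)·(10110110011) mod 2 = 1+0+1+0+0+1+1+0+0+0+0 mod 2 = 0
  c[2] = d·G[:,2] = (10100110000)·(10000000000) mod 2 = 1+0+0+0+0+0+0+0+0+0+0 mod 2 = 1
  c[3] = d·G[:,3] = (10100110000)·(01110001111) mod 2 = 0+0+1+0+0+0+0+0+0+0+0 mod 2 = 1
  c[4] = d·G[:,4] = (10100110000)·(01000000000) mod 2 = 0+0+0+0+0+0+0+0+0+0+0 mod 2 = 0
  c[5] = d·G[:,5] = (10100110000)·(00100000000) mod 2 = 0+0+1+0+0+0+0+0+0+0+0 mod 2 = 1
  c[6] = d·G[:,6] = (10100110000)·(00010000000) mod 2 = 0+0+0+0+0+0+0+0+0+0+0 mod 2 = 0
  c[7] = d·G[:,7] = (10100110000)·(00001111111) mod 2 = 0+0+0+0+0+1+1+0+0+0+0 mod 2 = 0
  c[8] = d·G[:,8] = (10100110000)·(00001000000) mod 2 = 0+0+0+0+0+0+0+0+0+0+0 mod 2 = 0
  c[9] = d·G[:,9] = (10100110000)·(00000100000) mod 2 = 0+0+0+0+0+1+0+0+0+0+0 mod 2 = 1
  c[10] = d·G[:,10] = (10100110000)·(00000010000) mod 2 = 0+0+0+0+0+0+1+0+0+0+0 mod 2 = 1
  c[11] = d·G[:,11] = (10100110000)·(00000001000) mod 2 = 0+0+0+0+0+0+0+0+0+0+0 mod 2 = 0
  c[12] = d·G[:,12] = (10100110000)·(00000000100) mod 2 = 0+0+0+0+0+0+0+0+0+0+0 mod 2 = 0
  c[13] = d·G[:,13] = (10100110000)·(00000000010) mod 2 = 0+0+0+0+0+0+0+0+0+0+0 mod 2 = 0
  c[14] = d·G[:,14] = (10100110000)·(00000000001) mod 2 = 0+0+0+0+0+0+0+0+0+0+0 mod 2 = 0
Codeword = 001101000110000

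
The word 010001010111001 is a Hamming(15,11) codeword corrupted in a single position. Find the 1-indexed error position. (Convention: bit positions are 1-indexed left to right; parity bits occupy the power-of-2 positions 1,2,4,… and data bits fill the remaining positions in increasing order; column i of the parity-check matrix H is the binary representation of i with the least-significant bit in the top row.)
Syndrome s = H · r^T (mod 2), r = 010001010111001:
  s[0] = (101010101010101)·(010001010111001) mod 2 = 0+0+0+0+0+0+0+0+0+0+1+0+0+0+1 mod 2 = 0
  s[1] = (011001100110011)·(010001010111001) mod 2 = 0+1+0+0+0+1+0+0+0+1+1+0+0+0+1 mod 2 = 1
  s[2] = (000111100001111)·(010001010111001) mod 2 = 0+0+0+0+0+1+0+0+0+0+0+1+0+0+1 mod 2 = 1
  s[3] = (000000011111111)·(010001010111001) mod 2 = 0+0+0+0+0+0+0+1+0+1+1+1+0+0+1 mod 2 = 1
Syndrome = 0111
Column i of H is the binary representation of i, so the syndrome is the binary index of the flipped bit.
Read s = 0111 with s[0] as LSB: 0·2^0 + 1·2^1 + 1·2^2 + 1·2^3 = 14.
Error is at bit position 14.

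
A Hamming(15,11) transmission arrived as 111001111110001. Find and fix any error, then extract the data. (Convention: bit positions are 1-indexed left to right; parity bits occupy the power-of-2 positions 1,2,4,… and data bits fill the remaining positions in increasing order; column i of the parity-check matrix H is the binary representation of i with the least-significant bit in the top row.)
Syndrome s = H · r^T (mod 2), r = 111001111110001:
  s[0] = (101010101010101)·(111001111110001) mod 2 = 1+0+1+0+0+0+1+0+1+0+1+0+0+0+1 mod 2 = 0
  s[1] = (011001100110011)·(111001111110001) mod 2 = 0+1+1+0+0+1+1+0+0+1+1+0+0+0+1 mod 2 = 1
  s[2] = (000111100001111)·(111001111110001) mod 2 = 0+0+0+0+0+1+1+0+0+0+0+0+0+0+1 mod 2 = 1
  s[3] = (000000011111111)·(111001111110001) mod 2 = 0+0+0+0+0+0+0+1+1+1+1+0+0+0+1 mod 2 = 1
Syndrome = 0111
Column 14 of H equals this syndrome → error at bit 14 (1-indexed).
Flip bit 14: 111001111110001 → 111001111110011
Extract data bits at positions {3,5,6,7,9,10,11,12,13,14,15}: 10111110011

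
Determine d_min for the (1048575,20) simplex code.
d_min = 524288 (every nonzero codeword of the simplex code S_20 has weight 2^(r−1) = 524288).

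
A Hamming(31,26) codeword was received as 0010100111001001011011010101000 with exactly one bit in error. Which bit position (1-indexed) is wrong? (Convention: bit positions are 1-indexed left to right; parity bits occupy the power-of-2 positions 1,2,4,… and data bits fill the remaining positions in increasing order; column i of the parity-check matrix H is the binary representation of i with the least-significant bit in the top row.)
Syndrome s = H · r^T (mod 2), r = 0010100111001001011011010101000:
  s[0] = (1010101010101010101010101010101)·(0010100111001001011011010101000) mod 2 = 0+0+1+0+1+0+0+0+1+0+0+0+1+0+0+0+0+0+1+0+1+0+0+0+0+0+0+0+0+0+0 mod 2 = 0
  s[1] = (0110011001100110011001100110011)·(0010100111001001011011010101000) mod 2 = 0+0+1+0+0+0+0+0+0+1+0+0+0+0+0+0+0+1+1+0+0+1+0+0+0+1+0+0+0+0+0 mod 2 = 0
  s[2] = (0001111000011110000111100001111)·(0010100111001001011011010101000) mod 2 = 0+0+0+0+1+0+0+0+0+0+0+0+1+0+0+0+0+0+0+0+1+1+0+0+0+0+0+1+0+0+0 mod 2 = 1
  s[3] = (0000000111111110000000011111111)·(0010100111001001011011010101000) mod 2 = 0+0+0+0+0+0+0+1+1+1+0+0+1+0+0+0+0+0+0+0+0+0+0+1+0+1+0+1+0+0+0 mod 2 = 1
  s[4] = (0000000000000001111111111111111)·(0010100111001001011011010101000) mod 2 = 0+0+0+0+0+0+0+0+0+0+0+0+0+0+0+1+0+1+1+0+1+1+0+1+0+1+0+1+0+0+0 mod 2 = 0
Syndrome = 00110
Column i of H is the binary representation of i, so the syndrome is the binary index of the flipped bit.
Read s = 00110 with s[0] as LSB: 0·2^0 + 0·2^1 + 1·2^2 + 1·2^3 + 0·2^4 = 12.
Error is at bit position 12.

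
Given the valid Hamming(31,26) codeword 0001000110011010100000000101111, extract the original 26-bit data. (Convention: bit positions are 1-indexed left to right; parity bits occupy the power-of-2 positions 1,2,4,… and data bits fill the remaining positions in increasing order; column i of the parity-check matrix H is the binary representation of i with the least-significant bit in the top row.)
Parity bits occupy power-of-2 positions; data bits are at positions {3,5,6,7,9,10,11,12,13,14,15,17,18,19,20,21,22,23,24,25,26,27,28,29,30,31} (1-indexed).
Extract: c[3]=0 c[5]=0 c[6]=0 c[7]=0 c[9]=1 c[10]=0 c[11]=0 c[12]=1 c[13]=1 c[14]=0 c[15]=1 c[17]=1 c[18]=0 c[19]=0 c[20]=0 c[21]=0 c[22]=0 c[23]=0 c[24]=0 c[25]=0 c[26]=1 c[27]=0 c[28]=1 c[29]=1 c[30]=1 c[31]=1
Data = 00001001101100000000101111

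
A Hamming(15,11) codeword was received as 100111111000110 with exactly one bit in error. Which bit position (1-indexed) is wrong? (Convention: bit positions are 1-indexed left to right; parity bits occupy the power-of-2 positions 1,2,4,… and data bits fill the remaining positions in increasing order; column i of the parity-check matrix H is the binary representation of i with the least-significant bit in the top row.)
Syndrome s = H · r^T (mod 2), r = 100111111000110:
  s[0] = (101010101010101)·(100111111000110) mod 2 = 1+0+0+0+1+0+1+0+1+0+0+0+1+0+0 mod 2 = 1
  s[1] = (011001100110011)·(100111111000110) mod 2 = 0+0+0+0+0+1+1+0+0+0+0+0+0+1+0 mod 2 = 1
  s[2] = (000111100001111)·(100111111000110) mod 2 = 0+0+0+1+1+1+1+0+0+0+0+0+1+1+0 mod 2 = 0
  s[3] = (000000011111111)·(100111111000110) mod 2 = 0+0+0+0+0+0+0+1+1+0+0+0+1+1+0 mod 2 = 0
Syndrome = 1100
Column i of H is the binary representation of i, so the syndrome is the binary index of the flipped bit.
Read s = 1100 with s[0] as LSB: 1·2^0 + 1·2^1 + 0·2^2 + 0·2^3 = 3.
Error is at bit position 3.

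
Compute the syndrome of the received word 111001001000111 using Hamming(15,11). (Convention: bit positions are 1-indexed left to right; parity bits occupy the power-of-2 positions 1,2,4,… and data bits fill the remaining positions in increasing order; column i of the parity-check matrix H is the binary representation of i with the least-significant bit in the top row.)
Syndrome s = H · r^T (mod 2), r = 111001001000111:
  s[0] = (101010101010101)·(111001001000111) mod 2 = 1+0+1+0+0+0+0+0+1+0+0+0+1+0+1 mod 2 = 1
  s[1] = (011001100110011)·(111001001000111) mod 2 = 0+1+1+0+0+1+0+0+0+0+0+0+0+1+1 mod 2 = 1
  s[2] = (000111100001111)·(111001001000111) mod 2 = 0+0+0+0+0+1+0+0+0+0+0+0+1+1+1 mod 2 = 0
  s[3] = (000000011111111)·(111001001000111) mod 2 = 0+0+0+0+0+0+0+0+1+0+0+0+1+1+1 mod 2 = 0
Syndrome = 1100
Non-zero syndrome: error at position 3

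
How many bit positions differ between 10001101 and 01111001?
XOR = 11110100, count of 1s = 5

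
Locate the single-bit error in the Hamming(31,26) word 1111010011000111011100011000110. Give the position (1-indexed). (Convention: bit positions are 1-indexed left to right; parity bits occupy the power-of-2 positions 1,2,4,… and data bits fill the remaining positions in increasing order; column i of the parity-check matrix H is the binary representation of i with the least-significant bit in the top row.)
Syndrome s = H · r^T (mod 2), r = 1111010011000111011100011000110:
  s[0] = (1010101010101010101010101010101)·(1111010011000111011100011000110) mod 2 = 1+0+1+0+0+0+0+0+1+0+0+0+0+0+1+0+0+0+1+0+0+0+0+0+1+0+0+0+1+0+0 mod 2 = 1
  s[1] = (0110011001100110011001100110011)·(1111010011000111011100011000110) mod 2 = 0+1+1+0+0+1+0+0+0+1+0+0+0+1+1+0+0+1+1+0+0+0+0+0+0+0+0+0+0+1+0 mod 2 = 1
  s[2] = (0001111000011110000111100001111)·(1111010011000111011100011000110) mod 2 = 0+0+0+1+0+1+0+0+0+0+0+0+0+1+1+0+0+0+0+1+0+0+0+0+0+0+0+0+1+1+0 mod 2 = 1
  s[3] = (0000000111111110000000011111111)·(1111010011000111011100011000110) mod 2 = 0+0+0+0+0+0+0+0+1+1+0+0+0+1+1+0+0+0+0+0+0+0+0+1+1+0+0+0+1+1+0 mod 2 = 0
  s[4] = (0000000000000001111111111111111)·(1111010011000111011100011000110) mod 2 = 0+0+0+0+0+0+0+0+0+0+0+0+0+0+0+1+0+1+1+1+0+0+0+1+1+0+0+0+1+1+0 mod 2 = 0
Syndrome = 11100
Column i of H is the binary representation of i, so the syndrome is the binary index of the flipped bit.
Read s = 11100 with s[0] as LSB: 1·2^0 + 1·2^1 + 1·2^2 + 0·2^3 + 0·2^4 = 7.
Error is at bit position 7.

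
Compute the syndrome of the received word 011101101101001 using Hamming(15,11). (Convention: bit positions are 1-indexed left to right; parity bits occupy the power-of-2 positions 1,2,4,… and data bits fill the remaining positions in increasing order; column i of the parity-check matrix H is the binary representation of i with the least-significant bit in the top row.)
Syndrome s = H · r^T (mod 2), r = 011101101101001:
  s[0] = (101010101010101)·(011101101101001) mod 2 = 0+0+1+0+0+0+1+0+1+0+0+0+0+0+1 mod 2 = 0
  s[1] = (011001100110011)·(011101101101001) mod 2 = 0+1+1+0+0+1+1+0+0+1+0+0+0+0+1 mod 2 = 0
  s[2] = (000111100001111)·(011101101101001) mod 2 = 0+0+0+1+0+1+1+0+0+0+0+1+0+0+1 mod 2 = 1
  s[3] = (000000011111111)·(011101101101001) mod 2 = 0+0+0+0+0+0+0+0+1+1+0+1+0+0+1 mod 2 = 0
Syndrome = 0010
Non-zero syndrome: error at position 4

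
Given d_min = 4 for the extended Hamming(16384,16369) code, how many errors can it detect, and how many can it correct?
Detection only: up to d_min − 1 = 3 errors.
Correction: up to ⌊(d_min − 1)/2⌋ = ⌊3/2⌋ = 1 errors.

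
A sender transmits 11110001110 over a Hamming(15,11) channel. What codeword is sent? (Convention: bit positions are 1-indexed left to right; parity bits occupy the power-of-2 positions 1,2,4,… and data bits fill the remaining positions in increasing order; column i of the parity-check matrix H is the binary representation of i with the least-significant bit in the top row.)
Codeword c = d · G (mod 2), d = 11110001110:
  c[0] = d·G[:,0] = (11110001110)·(11011010101) mod 2 = 1+1+0+1+0+0+0+0+1+0+0 mod 2 = 0
  c[1] = d·G[:,1] = (11110001110)·(10110110011) mod 2 = 1+0+1+1+0+0+0+0+0+1+0 mod 2 = 0
  c[2] = d·G[:,2] = (11110001110)·(10000000000) mod 2 = 1+0+0+0+0+0+0+0+0+0+0 mod 2 = 1
  c[3] = d·G[:,3] = (11110001110)·(01110001111) mod 2 = 0+1+1+1+0+0+0+1+1+1+0 mod 2 = 0
  c[4] = d·G[:,4] = (11110001110)·(01000000000) mod 2 = 0+1+0+0+0+0+0+0+0+0+0 mod 2 = 1
  c[5] = d·G[:,5] = (11110001110)·(00100000000) mod 2 = 0+0+1+0+0+0+0+0+0+0+0 mod 2 = 1
  c[6] = d·G[:,6] = (11110001110)·(00010000000) mod 2 = 0+0+0+1+0+0+0+0+0+0+0 mod 2 = 1
  c[7] = d·G[:,7] = (11110001110)·(00001111111) mod 2 = 0+0+0+0+0+0+0+1+1+1+0 mod 2 = 1
  c[8] = d·G[:,8] = (11110001110)·(00001000000) mod 2 = 0+0+0+0+0+0+0+0+0+0+0 mod 2 = 0
  c[9] = d·G[:,9] = (11110001110)·(00000100000) mod 2 = 0+0+0+0+0+0+0+0+0+0+0 mod 2 = 0
  c[10] = d·G[:,10] = (11110001110)·(00000010000) mod 2 = 0+0+0+0+0+0+0+0+0+0+0 mod 2 = 0
  c[11] = d·G[:,11] = (11110001110)·(00000001000) mod 2 = 0+0+0+0+0+0+0+1+0+0+0 mod 2 = 1
  c[12] = d·G[:,12] = (11110001110)·(00000000100) mod 2 = 0+0+0+0+0+0+0+0+1+0+0 mod 2 = 1
  c[13] = d·G[:,13] = (11110001110)·(00000000010) mod 2 = 0+0+0+0+0+0+0+0+0+1+0 mod 2 = 1
  c[14] = d·G[:,14] = (11110001110)·(00000000001) mod 2 = 0+0+0+0+0+0+0+0+0+0+0 mod 2 = 0
Codeword = 001011110001110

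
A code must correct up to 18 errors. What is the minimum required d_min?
Correcting t errors requires d_min ≥ 2t + 1 = 2·18 + 1 = 37.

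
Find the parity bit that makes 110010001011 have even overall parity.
Sum of data bits: 1+1+0+0+1+0+0+0+1+0+1+1 = 6.
6 mod 2 = 0, so parity bit = 0.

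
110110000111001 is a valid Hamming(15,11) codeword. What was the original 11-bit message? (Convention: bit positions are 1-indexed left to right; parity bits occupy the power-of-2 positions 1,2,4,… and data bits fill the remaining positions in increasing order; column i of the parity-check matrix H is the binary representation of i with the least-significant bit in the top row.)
Parity bits occupy power-of-2 positions; data bits are at positions {3,5,6,7,9,10,11,12,13,14,15} (1-indexed).
Extract: c[3]=0 c[5]=1 c[6]=0 c[7]=0 c[9]=0 c[10]=1 c[11]=1 c[12]=1 c[13]=0 c[14]=0 c[15]=1
Data = 01000111001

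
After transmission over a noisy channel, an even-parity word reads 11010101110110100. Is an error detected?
Sum of received bits: 1+1+0+1+0+1+0+1+1+1+0+1+1+0+1+0+0 = 10; 10 mod 2 = 0. Result is 0 → no error detected.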